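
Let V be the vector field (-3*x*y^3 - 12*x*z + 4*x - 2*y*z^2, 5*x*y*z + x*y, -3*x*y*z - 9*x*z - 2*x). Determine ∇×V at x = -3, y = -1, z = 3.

(12, 68, -25)

(∇×V)₁ = ∂V₃/∂y − ∂V₂/∂z = -5*x*y - 3*x*z
(∇×V)₂ = ∂V₁/∂z − ∂V₃/∂x = -12*x - y*z + 9*z + 2
(∇×V)₃ = ∂V₂/∂x − ∂V₁/∂y = 9*x*y^2 + 5*y*z + y + 2*z^2
∇×V = (-5*x*y - 3*x*z, -12*x - y*z + 9*z + 2, 9*x*y^2 + 5*y*z + y + 2*z^2)
At (-3, -1, 3): (12, 68, -25).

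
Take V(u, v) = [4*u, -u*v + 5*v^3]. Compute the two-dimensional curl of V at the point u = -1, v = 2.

∂V₂/∂u = -v
∂V₁/∂v = 0
Scalar curl = -v
At (-1, 2): -2.

-2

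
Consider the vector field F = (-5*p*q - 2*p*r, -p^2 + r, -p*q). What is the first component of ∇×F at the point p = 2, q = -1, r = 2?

(∇×F)_1 = ∂F₃/∂q − ∂F₂/∂r
= -p − (1)
= -p - 1
At (2, -1, 2): -3.

-3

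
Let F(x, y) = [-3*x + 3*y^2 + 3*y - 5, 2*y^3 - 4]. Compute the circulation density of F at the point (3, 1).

∂F₂/∂x = 0
∂F₁/∂y = 6*y + 3
Scalar curl = -6*y - 3
At (3, 1): -9.

-9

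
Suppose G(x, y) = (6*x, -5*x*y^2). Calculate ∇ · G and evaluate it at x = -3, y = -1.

∂G₁/∂x = 6
∂G₂/∂y = -10*x*y
∇·G = -10*x*y + 6
At (-3, -1): -24.

-24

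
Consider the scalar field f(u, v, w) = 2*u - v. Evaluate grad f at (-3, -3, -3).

(2, -1, 0)

∂f/∂u = 2
∂f/∂v = -1
∂f/∂w = 0
∇f = (2, -1, 0)
At (-3, -3, -3): (2, -1, 0).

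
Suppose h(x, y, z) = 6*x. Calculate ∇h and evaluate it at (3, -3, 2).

(6, 0, 0)

∂h/∂x = 6
∂h/∂y = 0
∂h/∂z = 0
∇h = (6, 0, 0)
At (3, -3, 2): (6, 0, 0).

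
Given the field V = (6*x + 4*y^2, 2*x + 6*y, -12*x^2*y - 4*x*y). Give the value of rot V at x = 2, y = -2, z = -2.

(∇×V)₁ = ∂V₃/∂y − ∂V₂/∂z = -12*x^2 - 4*x
(∇×V)₂ = ∂V₁/∂z − ∂V₃/∂x = 24*x*y + 4*y
(∇×V)₃ = ∂V₂/∂x − ∂V₁/∂y = -8*y + 2
∇×V = (-12*x^2 - 4*x, 24*x*y + 4*y, -8*y + 2)
At (2, -2, -2): (-56, -104, 18).

(-56, -104, 18)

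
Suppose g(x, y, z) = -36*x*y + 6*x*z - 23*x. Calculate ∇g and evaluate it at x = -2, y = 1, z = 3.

(-41, 72, -12)

∂g/∂x = -36*y + 6*z - 23
∂g/∂y = -36*x
∂g/∂z = 6*x
∇g = (-36*y + 6*z - 23, -36*x, 6*x)
At (-2, 1, 3): (-41, 72, -12).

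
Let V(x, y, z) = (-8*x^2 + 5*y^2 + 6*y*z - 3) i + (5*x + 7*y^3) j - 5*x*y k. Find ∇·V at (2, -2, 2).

52

∂V₁/∂x = -16*x
∂V₂/∂y = 21*y^2
∂V₃/∂z = 0
∇·V = -16*x + 21*y^2
At (2, -2, 2): 52.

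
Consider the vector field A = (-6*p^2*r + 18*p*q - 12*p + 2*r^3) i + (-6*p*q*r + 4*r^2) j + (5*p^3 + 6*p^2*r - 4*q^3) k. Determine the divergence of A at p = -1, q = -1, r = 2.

12

∂A₁/∂p = -12*p*r + 18*q - 12
∂A₂/∂q = -6*p*r
∂A₃/∂r = 6*p^2
∇·A = 6*p^2 - 18*p*r + 18*q - 12
At (-1, -1, 2): 12.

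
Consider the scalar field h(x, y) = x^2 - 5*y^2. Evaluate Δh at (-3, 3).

-8

∂²h/∂x² = 2
∂²h/∂y² = -10
∇²h = -8
At (-3, 3): -8.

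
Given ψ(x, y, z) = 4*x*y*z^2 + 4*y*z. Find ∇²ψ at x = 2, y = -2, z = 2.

∂²ψ/∂x² = 0
∂²ψ/∂y² = 0
∂²ψ/∂z² = 8*x*y
∇²ψ = 8*x*y
At (2, -2, 2): -32.

-32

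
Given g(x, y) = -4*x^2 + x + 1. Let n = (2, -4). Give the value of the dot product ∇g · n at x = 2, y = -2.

∂g/∂x = -8*x + 1
∂g/∂y = 0
∇g at (2, -2) = (-15, 0)
∇g · n = (-15)(2) + (0)(-4) = -30

-30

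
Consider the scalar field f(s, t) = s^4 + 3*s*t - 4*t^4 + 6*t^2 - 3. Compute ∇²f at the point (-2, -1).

∂²f/∂s² = 12*s^2
∂²f/∂t² = 12*(-4*t^2 + 1)
∇²f = 12*s^2 - 48*t^2 + 12
At (-2, -1): 12.

12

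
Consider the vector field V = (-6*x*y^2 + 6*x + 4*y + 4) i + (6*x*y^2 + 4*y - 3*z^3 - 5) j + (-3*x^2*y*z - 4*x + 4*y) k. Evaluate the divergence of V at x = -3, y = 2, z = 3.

∂V₁/∂x = -6*y^2 + 6
∂V₂/∂y = 12*x*y + 4
∂V₃/∂z = -3*x^2*y
∇·V = -3*x^2*y + 12*x*y - 6*y^2 + 10
At (-3, 2, 3): -140.

-140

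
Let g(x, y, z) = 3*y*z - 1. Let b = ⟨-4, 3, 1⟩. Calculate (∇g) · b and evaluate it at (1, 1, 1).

12

∂g/∂x = 0
∂g/∂y = 3*z
∂g/∂z = 3*y
∇g at (1, 1, 1) = (0, 3, 3)
∇g · b = (0)(-4) + (3)(3) + (3)(1) = 12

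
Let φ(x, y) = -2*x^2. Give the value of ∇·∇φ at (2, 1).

-4

∂²φ/∂x² = -4
∂²φ/∂y² = 0
∇²φ = -4
At (2, 1): -4.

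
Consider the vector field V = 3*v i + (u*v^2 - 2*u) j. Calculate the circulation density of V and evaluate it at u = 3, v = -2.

-1

∂V₂/∂u = v^2 - 2
∂V₁/∂v = 3
Scalar curl = v^2 - 5
At (3, -2): -1.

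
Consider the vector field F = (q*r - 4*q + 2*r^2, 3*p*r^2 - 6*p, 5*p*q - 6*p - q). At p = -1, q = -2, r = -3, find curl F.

(∇×F)₁ = ∂F₃/∂q − ∂F₂/∂r = -6*p*r + 5*p - 1
(∇×F)₂ = ∂F₁/∂r − ∂F₃/∂p = -4*q + 4*r + 6
(∇×F)₃ = ∂F₂/∂p − ∂F₁/∂q = 3*r^2 - r - 2
∇×F = (-6*p*r + 5*p - 1, -4*q + 4*r + 6, 3*r^2 - r - 2)
At (-1, -2, -3): (-24, 2, 28).

(-24, 2, 28)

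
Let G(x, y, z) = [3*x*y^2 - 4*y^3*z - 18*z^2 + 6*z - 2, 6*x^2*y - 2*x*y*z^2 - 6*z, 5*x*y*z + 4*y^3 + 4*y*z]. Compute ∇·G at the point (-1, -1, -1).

∂G₁/∂x = 3*y^2
∂G₂/∂y = 6*x^2 - 2*x*z^2
∂G₃/∂z = 5*x*y + 4*y
∇·G = 6*x^2 + 5*x*y - 2*x*z^2 + 3*y^2 + 4*y
At (-1, -1, -1): 12.

12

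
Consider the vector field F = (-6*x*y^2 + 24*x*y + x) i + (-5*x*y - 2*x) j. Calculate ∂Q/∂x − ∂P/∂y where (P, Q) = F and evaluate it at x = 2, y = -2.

-88

∂F₂/∂x = -5*y - 2
∂F₁/∂y = -12*x*y + 24*x
Scalar curl = 12*x*y - 24*x - 5*y - 2
At (2, -2): -88.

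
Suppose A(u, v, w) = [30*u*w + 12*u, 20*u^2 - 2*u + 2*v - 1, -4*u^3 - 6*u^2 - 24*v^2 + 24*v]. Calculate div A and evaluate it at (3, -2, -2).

∂A₁/∂u = 30*w + 12
∂A₂/∂v = 2
∂A₃/∂w = 0
∇·A = 30*w + 14
At (3, -2, -2): -46.

-46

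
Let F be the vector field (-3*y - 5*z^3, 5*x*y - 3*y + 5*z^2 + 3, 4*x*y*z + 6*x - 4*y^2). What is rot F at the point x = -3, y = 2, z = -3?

(∇×F)₁ = ∂F₃/∂y − ∂F₂/∂z = 4*x*z - 8*y - 10*z
(∇×F)₂ = ∂F₁/∂z − ∂F₃/∂x = -4*y*z - 15*z^2 - 6
(∇×F)₃ = ∂F₂/∂x − ∂F₁/∂y = 5*y + 3
∇×F = (4*x*z - 8*y - 10*z, -4*y*z - 15*z^2 - 6, 5*y + 3)
At (-3, 2, -3): (50, -117, 13).

(50, -117, 13)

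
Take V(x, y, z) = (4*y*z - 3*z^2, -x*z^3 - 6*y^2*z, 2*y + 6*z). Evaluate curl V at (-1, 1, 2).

(-4, -8, -16)

(∇×V)₁ = ∂V₃/∂y − ∂V₂/∂z = 3*x*z^2 + 6*y^2 + 2
(∇×V)₂ = ∂V₁/∂z − ∂V₃/∂x = 4*y - 6*z
(∇×V)₃ = ∂V₂/∂x − ∂V₁/∂y = -z^3 - 4*z
∇×V = (3*x*z^2 + 6*y^2 + 2, 4*y - 6*z, -z^3 - 4*z)
At (-1, 1, 2): (-4, -8, -16).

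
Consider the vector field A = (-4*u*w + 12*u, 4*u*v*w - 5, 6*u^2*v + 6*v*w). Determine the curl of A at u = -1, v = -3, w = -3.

(∇×A)₁ = ∂A₃/∂v − ∂A₂/∂w = 6*u^2 - 4*u*v + 6*w
(∇×A)₂ = ∂A₁/∂w − ∂A₃/∂u = -12*u*v - 4*u
(∇×A)₃ = ∂A₂/∂u − ∂A₁/∂v = 4*v*w
∇×A = (6*u^2 - 4*u*v + 6*w, -12*u*v - 4*u, 4*v*w)
At (-1, -3, -3): (-24, -32, 36).

(-24, -32, 36)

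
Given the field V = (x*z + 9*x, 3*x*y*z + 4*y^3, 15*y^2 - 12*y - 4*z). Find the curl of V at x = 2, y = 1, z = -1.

(12, 2, -3)

(∇×V)₁ = ∂V₃/∂y − ∂V₂/∂z = -3*x*y + 30*y - 12
(∇×V)₂ = ∂V₁/∂z − ∂V₃/∂x = x
(∇×V)₃ = ∂V₂/∂x − ∂V₁/∂y = 3*y*z
∇×V = (-3*x*y + 30*y - 12, x, 3*y*z)
At (2, 1, -1): (12, 2, -3).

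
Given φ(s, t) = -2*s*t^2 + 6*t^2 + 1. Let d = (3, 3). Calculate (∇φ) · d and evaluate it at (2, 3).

∂φ/∂s = -2*t^2
∂φ/∂t = -4*s*t + 12*t
∇φ at (2, 3) = (-18, 12)
∇φ · d = (-18)(3) + (12)(3) = -18

-18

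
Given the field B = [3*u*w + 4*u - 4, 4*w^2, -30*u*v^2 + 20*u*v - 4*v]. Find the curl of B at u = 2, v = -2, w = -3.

(∇×B)₁ = ∂B₃/∂v − ∂B₂/∂w = -60*u*v + 20*u - 8*w - 4
(∇×B)₂ = ∂B₁/∂w − ∂B₃/∂u = 3*u + 30*v^2 - 20*v
(∇×B)₃ = ∂B₂/∂u − ∂B₁/∂v = 0
∇×B = (-60*u*v + 20*u - 8*w - 4, 3*u + 30*v^2 - 20*v, 0)
At (2, -2, -3): (300, 166, 0).

(300, 166, 0)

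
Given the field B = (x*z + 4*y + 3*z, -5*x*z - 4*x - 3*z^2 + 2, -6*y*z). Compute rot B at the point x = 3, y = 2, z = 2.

(15, 6, -18)

(∇×B)₁ = ∂B₃/∂y − ∂B₂/∂z = 5*x
(∇×B)₂ = ∂B₁/∂z − ∂B₃/∂x = x + 3
(∇×B)₃ = ∂B₂/∂x − ∂B₁/∂y = -5*z - 8
∇×B = (5*x, x + 3, -5*z - 8)
At (3, 2, 2): (15, 6, -18).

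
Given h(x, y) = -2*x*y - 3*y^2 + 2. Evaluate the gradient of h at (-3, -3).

(6, 24)

∂h/∂x = -2*y
∂h/∂y = -2*x - 6*y
∇h = (-2*y, -2*x - 6*y)
At (-3, -3): (6, 24).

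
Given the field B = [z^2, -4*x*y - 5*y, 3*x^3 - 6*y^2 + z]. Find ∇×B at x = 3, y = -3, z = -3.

(36, -87, 12)

(∇×B)₁ = ∂B₃/∂y − ∂B₂/∂z = -12*y
(∇×B)₂ = ∂B₁/∂z − ∂B₃/∂x = -9*x^2 + 2*z
(∇×B)₃ = ∂B₂/∂x − ∂B₁/∂y = -4*y
∇×B = (-12*y, -9*x^2 + 2*z, -4*y)
At (3, -3, -3): (36, -87, 12).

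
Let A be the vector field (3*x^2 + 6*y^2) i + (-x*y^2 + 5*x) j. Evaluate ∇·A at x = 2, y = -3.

24

∂A₁/∂x = 6*x
∂A₂/∂y = -2*x*y
∇·A = -2*x*y + 6*x
At (2, -3): 24.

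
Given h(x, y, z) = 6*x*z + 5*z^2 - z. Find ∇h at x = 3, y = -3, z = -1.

∂h/∂x = 6*z
∂h/∂y = 0
∂h/∂z = 6*x + 10*z - 1
∇h = (6*z, 0, 6*x + 10*z - 1)
At (3, -3, -1): (-6, 0, 7).

(-6, 0, 7)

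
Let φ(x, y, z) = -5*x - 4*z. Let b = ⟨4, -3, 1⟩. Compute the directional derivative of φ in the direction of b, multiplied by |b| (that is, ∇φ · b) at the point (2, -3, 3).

∂φ/∂x = -5
∂φ/∂y = 0
∂φ/∂z = -4
∇φ at (2, -3, 3) = (-5, 0, -4)
∇φ · b = (-5)(4) + (0)(-3) + (-4)(1) = -24

-24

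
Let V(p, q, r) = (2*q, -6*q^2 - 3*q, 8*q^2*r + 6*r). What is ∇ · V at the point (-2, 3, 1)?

∂V₁/∂p = 0
∂V₂/∂q = -12*q - 3
∂V₃/∂r = 8*q^2 + 6
∇·V = 8*q^2 - 12*q + 3
At (-2, 3, 1): 39.

39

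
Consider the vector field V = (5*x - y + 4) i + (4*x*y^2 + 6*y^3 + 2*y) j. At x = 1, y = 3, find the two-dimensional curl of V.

∂V₂/∂x = 4*y^2
∂V₁/∂y = -1
Scalar curl = 4*y^2 + 1
At (1, 3): 37.

37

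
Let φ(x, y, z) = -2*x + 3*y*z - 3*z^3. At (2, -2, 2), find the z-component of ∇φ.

-42

(∇φ)_3 = ∂φ/∂z = 3*y - 9*z^2
At (2, -2, 2): -42.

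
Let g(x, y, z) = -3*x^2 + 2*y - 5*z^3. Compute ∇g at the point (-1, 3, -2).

∂g/∂x = -6*x
∂g/∂y = 2
∂g/∂z = -15*z^2
∇g = (-6*x, 2, -15*z^2)
At (-1, 3, -2): (6, 2, -60).

(6, 2, -60)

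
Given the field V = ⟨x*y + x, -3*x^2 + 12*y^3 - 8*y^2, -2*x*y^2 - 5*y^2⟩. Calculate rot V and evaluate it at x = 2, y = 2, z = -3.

(-36, 8, -14)

(∇×V)₁ = ∂V₃/∂y − ∂V₂/∂z = -4*x*y - 10*y
(∇×V)₂ = ∂V₁/∂z − ∂V₃/∂x = 2*y^2
(∇×V)₃ = ∂V₂/∂x − ∂V₁/∂y = -7*x
∇×V = (-4*x*y - 10*y, 2*y^2, -7*x)
At (2, 2, -3): (-36, 8, -14).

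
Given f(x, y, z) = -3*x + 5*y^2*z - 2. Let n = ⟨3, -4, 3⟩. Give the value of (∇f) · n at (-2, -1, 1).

∂f/∂x = -3
∂f/∂y = 10*y*z
∂f/∂z = 5*y^2
∇f at (-2, -1, 1) = (-3, -10, 5)
∇f · n = (-3)(3) + (-10)(-4) + (5)(3) = 46

46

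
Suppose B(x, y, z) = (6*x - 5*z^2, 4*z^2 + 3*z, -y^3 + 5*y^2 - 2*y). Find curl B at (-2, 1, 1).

(∇×B)₁ = ∂B₃/∂y − ∂B₂/∂z = -3*y^2 + 10*y - 8*z - 5
(∇×B)₂ = ∂B₁/∂z − ∂B₃/∂x = -10*z
(∇×B)₃ = ∂B₂/∂x − ∂B₁/∂y = 0
∇×B = (-3*y^2 + 10*y - 8*z - 5, -10*z, 0)
At (-2, 1, 1): (-6, -10, 0).

(-6, -10, 0)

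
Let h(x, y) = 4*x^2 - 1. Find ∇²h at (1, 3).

∂²h/∂x² = 8
∂²h/∂y² = 0
∇²h = 8
At (1, 3): 8.

8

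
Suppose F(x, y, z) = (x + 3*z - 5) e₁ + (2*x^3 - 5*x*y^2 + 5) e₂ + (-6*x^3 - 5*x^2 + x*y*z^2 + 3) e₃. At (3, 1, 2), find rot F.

(12, 191, 49)

(∇×F)₁ = ∂F₃/∂y − ∂F₂/∂z = x*z^2
(∇×F)₂ = ∂F₁/∂z − ∂F₃/∂x = 18*x^2 + 10*x - y*z^2 + 3
(∇×F)₃ = ∂F₂/∂x − ∂F₁/∂y = 6*x^2 - 5*y^2
∇×F = (x*z^2, 18*x^2 + 10*x - y*z^2 + 3, 6*x^2 - 5*y^2)
At (3, 1, 2): (12, 191, 49).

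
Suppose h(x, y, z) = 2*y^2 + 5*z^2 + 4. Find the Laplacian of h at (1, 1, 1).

∂²h/∂x² = 0
∂²h/∂y² = 4
∂²h/∂z² = 10
∇²h = 14
At (1, 1, 1): 14.

14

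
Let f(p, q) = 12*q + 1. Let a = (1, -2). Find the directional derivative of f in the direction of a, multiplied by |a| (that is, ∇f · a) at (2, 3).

∂f/∂p = 0
∂f/∂q = 12
∇f at (2, 3) = (0, 12)
∇f · a = (0)(1) + (12)(-2) = -24

-24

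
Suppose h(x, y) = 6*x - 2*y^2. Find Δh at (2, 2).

∂²h/∂x² = 0
∂²h/∂y² = -4
∇²h = -4
At (2, 2): -4.

-4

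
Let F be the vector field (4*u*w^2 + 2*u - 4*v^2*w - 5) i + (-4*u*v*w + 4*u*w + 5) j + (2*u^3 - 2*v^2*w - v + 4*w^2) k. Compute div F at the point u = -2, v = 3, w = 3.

∂F₁/∂u = 4*w^2 + 2
∂F₂/∂v = -4*u*w
∂F₃/∂w = -2*v^2 + 8*w
∇·F = -4*u*w - 2*v^2 + 4*w^2 + 8*w + 2
At (-2, 3, 3): 68.

68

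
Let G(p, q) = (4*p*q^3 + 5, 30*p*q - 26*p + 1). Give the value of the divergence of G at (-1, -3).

∂G₁/∂p = 4*q^3
∂G₂/∂q = 30*p
∇·G = 30*p + 4*q^3
At (-1, -3): -138.

-138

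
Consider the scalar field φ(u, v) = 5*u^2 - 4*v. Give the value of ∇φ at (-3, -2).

(-30, -4)

∂φ/∂u = 10*u
∂φ/∂v = -4
∇φ = (10*u, -4)
At (-3, -2): (-30, -4).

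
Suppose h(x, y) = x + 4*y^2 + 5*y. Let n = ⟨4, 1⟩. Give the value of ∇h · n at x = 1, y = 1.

17

∂h/∂x = 1
∂h/∂y = 8*y + 5
∇h at (1, 1) = (1, 13)
∇h · n = (1)(4) + (13)(1) = 17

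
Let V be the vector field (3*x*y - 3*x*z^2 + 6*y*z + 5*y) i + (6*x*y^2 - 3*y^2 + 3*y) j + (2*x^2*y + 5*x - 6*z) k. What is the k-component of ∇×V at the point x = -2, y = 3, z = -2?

(∇×V)_3 = ∂V₂/∂x − ∂V₁/∂y
= 6*y^2 − (3*x + 6*z + 5)
= -3*x + 6*y^2 - 6*z - 5
At (-2, 3, -2): 67.

67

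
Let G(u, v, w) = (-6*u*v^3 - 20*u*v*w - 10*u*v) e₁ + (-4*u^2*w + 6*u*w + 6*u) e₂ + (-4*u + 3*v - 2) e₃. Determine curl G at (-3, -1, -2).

(∇×G)₁ = ∂G₃/∂v − ∂G₂/∂w = 4*u^2 - 6*u + 3
(∇×G)₂ = ∂G₁/∂w − ∂G₃/∂u = -20*u*v + 4
(∇×G)₃ = ∂G₂/∂u − ∂G₁/∂v = 18*u*v^2 + 12*u*w + 10*u + 6*w + 6
∇×G = (4*u^2 - 6*u + 3, -20*u*v + 4, 18*u*v^2 + 12*u*w + 10*u + 6*w + 6)
At (-3, -1, -2): (57, -56, -18).

(57, -56, -18)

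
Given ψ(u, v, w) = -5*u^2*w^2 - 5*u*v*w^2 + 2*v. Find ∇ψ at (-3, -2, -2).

∂ψ/∂u = -10*u*w^2 - 5*v*w^2
∂ψ/∂v = -5*u*w^2 + 2
∂ψ/∂w = -10*u^2*w - 10*u*v*w
∇ψ = (-10*u*w^2 - 5*v*w^2, -5*u*w^2 + 2, -10*u^2*w - 10*u*v*w)
At (-3, -2, -2): (160, 62, 300).

(160, 62, 300)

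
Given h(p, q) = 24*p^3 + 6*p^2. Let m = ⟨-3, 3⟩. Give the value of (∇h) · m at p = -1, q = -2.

-180

∂h/∂p = 72*p^2 + 12*p
∂h/∂q = 0
∇h at (-1, -2) = (60, 0)
∇h · m = (60)(-3) + (0)(3) = -180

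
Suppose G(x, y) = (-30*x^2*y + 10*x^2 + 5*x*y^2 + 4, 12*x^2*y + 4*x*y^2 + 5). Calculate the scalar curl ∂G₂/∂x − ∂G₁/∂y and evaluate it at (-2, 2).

80

∂G₂/∂x = 24*x*y + 4*y^2
∂G₁/∂y = -30*x^2 + 10*x*y
Scalar curl = 30*x^2 + 14*x*y + 4*y^2
At (-2, 2): 80.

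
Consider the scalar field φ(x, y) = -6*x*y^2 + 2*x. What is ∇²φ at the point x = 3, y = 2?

∂²φ/∂x² = 0
∂²φ/∂y² = -12*x
∇²φ = -12*x
At (3, 2): -36.

-36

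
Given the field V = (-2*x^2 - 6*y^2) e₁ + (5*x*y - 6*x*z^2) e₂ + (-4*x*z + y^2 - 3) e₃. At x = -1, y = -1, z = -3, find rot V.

(34, -12, -71)

(∇×V)₁ = ∂V₃/∂y − ∂V₂/∂z = 12*x*z + 2*y
(∇×V)₂ = ∂V₁/∂z − ∂V₃/∂x = 4*z
(∇×V)₃ = ∂V₂/∂x − ∂V₁/∂y = 17*y - 6*z^2
∇×V = (12*x*z + 2*y, 4*z, 17*y - 6*z^2)
At (-1, -1, -3): (34, -12, -71).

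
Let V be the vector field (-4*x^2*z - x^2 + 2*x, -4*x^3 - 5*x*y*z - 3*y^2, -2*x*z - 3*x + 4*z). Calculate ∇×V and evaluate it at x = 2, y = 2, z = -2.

(20, -17, -28)

(∇×V)₁ = ∂V₃/∂y − ∂V₂/∂z = 5*x*y
(∇×V)₂ = ∂V₁/∂z − ∂V₃/∂x = -4*x^2 + 2*z + 3
(∇×V)₃ = ∂V₂/∂x − ∂V₁/∂y = -12*x^2 - 5*y*z
∇×V = (5*x*y, -4*x^2 + 2*z + 3, -12*x^2 - 5*y*z)
At (2, 2, -2): (20, -17, -28).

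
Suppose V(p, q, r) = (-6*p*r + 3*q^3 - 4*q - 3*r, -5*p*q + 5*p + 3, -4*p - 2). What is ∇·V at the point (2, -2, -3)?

∂V₁/∂p = -6*r
∂V₂/∂q = -5*p
∂V₃/∂r = 0
∇·V = -5*p - 6*r
At (2, -2, -3): 8.

8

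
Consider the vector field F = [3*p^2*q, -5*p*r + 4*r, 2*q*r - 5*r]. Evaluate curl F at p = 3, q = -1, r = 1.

(∇×F)₁ = ∂F₃/∂q − ∂F₂/∂r = 5*p + 2*r - 4
(∇×F)₂ = ∂F₁/∂r − ∂F₃/∂p = 0
(∇×F)₃ = ∂F₂/∂p − ∂F₁/∂q = -3*p^2 - 5*r
∇×F = (5*p + 2*r - 4, 0, -3*p^2 - 5*r)
At (3, -1, 1): (13, 0, -32).

(13, 0, -32)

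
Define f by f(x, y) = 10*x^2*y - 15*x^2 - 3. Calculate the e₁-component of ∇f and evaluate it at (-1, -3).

(∇f)_1 = ∂f/∂x = 20*x*y - 30*x
At (-1, -3): 90.

90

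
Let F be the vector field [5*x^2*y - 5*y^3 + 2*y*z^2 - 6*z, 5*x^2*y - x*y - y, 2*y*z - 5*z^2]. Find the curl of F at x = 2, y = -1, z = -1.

(∇×F)₁ = ∂F₃/∂y − ∂F₂/∂z = 2*z
(∇×F)₂ = ∂F₁/∂z − ∂F₃/∂x = 4*y*z - 6
(∇×F)₃ = ∂F₂/∂x − ∂F₁/∂y = -5*x^2 + 10*x*y + 15*y^2 - y - 2*z^2
∇×F = (2*z, 4*y*z - 6, -5*x^2 + 10*x*y + 15*y^2 - y - 2*z^2)
At (2, -1, -1): (-2, -2, -26).

(-2, -2, -26)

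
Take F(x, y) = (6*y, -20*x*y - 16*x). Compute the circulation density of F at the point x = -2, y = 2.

∂F₂/∂x = -20*y - 16
∂F₁/∂y = 6
Scalar curl = -20*y - 22
At (-2, 2): -62.

-62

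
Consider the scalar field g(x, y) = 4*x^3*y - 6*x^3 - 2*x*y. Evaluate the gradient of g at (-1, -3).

(-48, -2)

∂g/∂x = 12*x^2*y - 18*x^2 - 2*y
∂g/∂y = 4*x^3 - 2*x
∇g = (12*x^2*y - 18*x^2 - 2*y, 4*x^3 - 2*x)
At (-1, -3): (-48, -2).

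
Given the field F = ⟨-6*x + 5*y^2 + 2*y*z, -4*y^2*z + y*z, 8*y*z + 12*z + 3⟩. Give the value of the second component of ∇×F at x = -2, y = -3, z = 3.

-6

(∇×F)_2 = ∂F₁/∂z − ∂F₃/∂x
= 2*y − (0)
= 2*y
At (-2, -3, 3): -6.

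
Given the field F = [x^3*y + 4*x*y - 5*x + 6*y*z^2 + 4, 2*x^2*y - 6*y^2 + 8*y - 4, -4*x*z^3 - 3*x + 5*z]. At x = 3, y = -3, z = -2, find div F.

∂F₁/∂x = 3*x^2*y + 4*y - 5
∂F₂/∂y = 2*x^2 - 12*y + 8
∂F₃/∂z = -12*x*z^2 + 5
∇·F = 3*x^2*y + 2*x^2 - 12*x*z^2 - 8*y + 8
At (3, -3, -2): -175.

-175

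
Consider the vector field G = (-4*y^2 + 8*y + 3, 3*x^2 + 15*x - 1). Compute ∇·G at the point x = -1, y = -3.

0

∂G₁/∂x = 0
∂G₂/∂y = 0
∇·G = 0
At (-1, -3): 0.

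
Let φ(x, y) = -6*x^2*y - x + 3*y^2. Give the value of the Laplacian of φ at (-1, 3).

∂²φ/∂x² = -12*y
∂²φ/∂y² = 6
∇²φ = -12*y + 6
At (-1, 3): -30.

-30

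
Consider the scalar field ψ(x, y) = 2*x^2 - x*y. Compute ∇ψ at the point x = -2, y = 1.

(-9, 2)

∂ψ/∂x = 4*x - y
∂ψ/∂y = -x
∇ψ = (4*x - y, -x)
At (-2, 1): (-9, 2).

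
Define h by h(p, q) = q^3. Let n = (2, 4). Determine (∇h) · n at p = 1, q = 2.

∂h/∂p = 0
∂h/∂q = 3*q^2
∇h at (1, 2) = (0, 12)
∇h · n = (0)(2) + (12)(4) = 48

48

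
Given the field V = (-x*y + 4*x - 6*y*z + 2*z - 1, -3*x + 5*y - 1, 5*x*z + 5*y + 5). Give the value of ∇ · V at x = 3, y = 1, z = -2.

23

∂V₁/∂x = -y + 4
∂V₂/∂y = 5
∂V₃/∂z = 5*x
∇·V = 5*x - y + 9
At (3, 1, -2): 23.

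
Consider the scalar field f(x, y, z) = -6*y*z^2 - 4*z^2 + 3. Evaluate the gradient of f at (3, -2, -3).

(0, -54, -48)

∂f/∂x = 0
∂f/∂y = -6*z^2
∂f/∂z = -12*y*z - 8*z
∇f = (0, -6*z^2, -12*y*z - 8*z)
At (3, -2, -3): (0, -54, -48).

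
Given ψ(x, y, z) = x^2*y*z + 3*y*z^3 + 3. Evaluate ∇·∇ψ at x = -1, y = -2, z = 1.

-40

∂²ψ/∂x² = 2*y*z
∂²ψ/∂y² = 0
∂²ψ/∂z² = 18*y*z
∇²ψ = 20*y*z
At (-1, -2, 1): -40.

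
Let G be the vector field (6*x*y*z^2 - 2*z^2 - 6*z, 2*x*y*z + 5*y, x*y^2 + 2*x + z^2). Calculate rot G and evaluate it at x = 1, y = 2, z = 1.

(∇×G)₁ = ∂G₃/∂y − ∂G₂/∂z = 0
(∇×G)₂ = ∂G₁/∂z − ∂G₃/∂x = 12*x*y*z - y^2 - 4*z - 8
(∇×G)₃ = ∂G₂/∂x − ∂G₁/∂y = -6*x*z^2 + 2*y*z
∇×G = (0, 12*x*y*z - y^2 - 4*z - 8, -6*x*z^2 + 2*y*z)
At (1, 2, 1): (0, 8, -2).

(0, 8, -2)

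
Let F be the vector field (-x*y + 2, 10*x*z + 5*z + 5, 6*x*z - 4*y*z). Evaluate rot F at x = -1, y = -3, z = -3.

(17, 18, -31)

(∇×F)₁ = ∂F₃/∂y − ∂F₂/∂z = -10*x - 4*z - 5
(∇×F)₂ = ∂F₁/∂z − ∂F₃/∂x = -6*z
(∇×F)₃ = ∂F₂/∂x − ∂F₁/∂y = x + 10*z
∇×F = (-10*x - 4*z - 5, -6*z, x + 10*z)
At (-1, -3, -3): (17, 18, -31).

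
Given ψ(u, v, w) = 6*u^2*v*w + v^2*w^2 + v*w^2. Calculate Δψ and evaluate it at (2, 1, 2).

36

∂²ψ/∂u² = 12*v*w
∂²ψ/∂v² = 2*w^2
∂²ψ/∂w² = 2*v*(v + 1)
∇²ψ = 2*v^2 + 12*v*w + 2*v + 2*w^2
At (2, 1, 2): 36.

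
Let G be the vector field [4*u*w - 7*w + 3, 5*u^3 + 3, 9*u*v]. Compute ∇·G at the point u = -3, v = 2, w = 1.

∂G₁/∂u = 4*w
∂G₂/∂v = 0
∂G₃/∂w = 0
∇·G = 4*w
At (-3, 2, 1): 4.

4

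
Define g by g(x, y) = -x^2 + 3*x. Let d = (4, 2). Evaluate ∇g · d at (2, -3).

∂g/∂x = -2*x + 3
∂g/∂y = 0
∇g at (2, -3) = (-1, 0)
∇g · d = (-1)(4) + (0)(2) = -4

-4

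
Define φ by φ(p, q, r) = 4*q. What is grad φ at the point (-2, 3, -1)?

∂φ/∂p = 0
∂φ/∂q = 4
∂φ/∂r = 0
∇φ = (0, 4, 0)
At (-2, 3, -1): (0, 4, 0).

(0, 4, 0)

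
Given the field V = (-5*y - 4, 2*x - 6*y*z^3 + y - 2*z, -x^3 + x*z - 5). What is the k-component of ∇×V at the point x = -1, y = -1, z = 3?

7

(∇×V)_3 = ∂V₂/∂x − ∂V₁/∂y
= 2 − (-5)
= 7
At (-1, -1, 3): 7.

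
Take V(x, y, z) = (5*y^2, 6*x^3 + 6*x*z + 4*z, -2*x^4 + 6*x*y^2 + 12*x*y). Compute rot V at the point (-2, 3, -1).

(∇×V)₁ = ∂V₃/∂y − ∂V₂/∂z = 12*x*y + 6*x - 4
(∇×V)₂ = ∂V₁/∂z − ∂V₃/∂x = 8*x^3 - 6*y^2 - 12*y
(∇×V)₃ = ∂V₂/∂x − ∂V₁/∂y = 18*x^2 - 10*y + 6*z
∇×V = (12*x*y + 6*x - 4, 8*x^3 - 6*y^2 - 12*y, 18*x^2 - 10*y + 6*z)
At (-2, 3, -1): (-88, -154, 36).

(-88, -154, 36)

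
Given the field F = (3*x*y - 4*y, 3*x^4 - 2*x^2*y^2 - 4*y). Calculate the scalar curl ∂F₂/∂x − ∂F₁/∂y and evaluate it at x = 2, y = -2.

∂F₂/∂x = 12*x^3 - 4*x*y^2
∂F₁/∂y = 3*x - 4
Scalar curl = 12*x^3 - 4*x*y^2 - 3*x + 4
At (2, -2): 62.

62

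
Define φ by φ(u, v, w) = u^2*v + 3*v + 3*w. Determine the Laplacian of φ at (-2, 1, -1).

2

∂²φ/∂u² = 2*v
∂²φ/∂v² = 0
∂²φ/∂w² = 0
∇²φ = 2*v
At (-2, 1, -1): 2.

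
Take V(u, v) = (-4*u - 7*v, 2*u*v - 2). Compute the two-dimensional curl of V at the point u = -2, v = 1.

9

∂V₂/∂u = 2*v
∂V₁/∂v = -7
Scalar curl = 2*v + 7
At (-2, 1): 9.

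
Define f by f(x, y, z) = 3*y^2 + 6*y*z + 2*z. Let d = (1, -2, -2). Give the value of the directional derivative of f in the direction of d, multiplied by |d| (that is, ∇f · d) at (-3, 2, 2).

-76

∂f/∂x = 0
∂f/∂y = 6*y + 6*z
∂f/∂z = 6*y + 2
∇f at (-3, 2, 2) = (0, 24, 14)
∇f · d = (0)(1) + (24)(-2) + (14)(-2) = -76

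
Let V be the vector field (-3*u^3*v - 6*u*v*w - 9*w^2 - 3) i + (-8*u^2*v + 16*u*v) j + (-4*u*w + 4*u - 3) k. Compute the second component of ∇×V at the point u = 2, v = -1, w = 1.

-6

(∇×V)_2 = ∂V₁/∂w − ∂V₃/∂u
= -6*u*v - 18*w − (-4*w + 4)
= -6*u*v - 14*w - 4
At (2, -1, 1): -6.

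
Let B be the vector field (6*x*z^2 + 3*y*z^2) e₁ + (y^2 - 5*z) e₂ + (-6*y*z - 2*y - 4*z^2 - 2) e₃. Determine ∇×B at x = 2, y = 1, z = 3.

(∇×B)₁ = ∂B₃/∂y − ∂B₂/∂z = -6*z + 3
(∇×B)₂ = ∂B₁/∂z − ∂B₃/∂x = 12*x*z + 6*y*z
(∇×B)₃ = ∂B₂/∂x − ∂B₁/∂y = -3*z^2
∇×B = (-6*z + 3, 12*x*z + 6*y*z, -3*z^2)
At (2, 1, 3): (-15, 90, -27).

(-15, 90, -27)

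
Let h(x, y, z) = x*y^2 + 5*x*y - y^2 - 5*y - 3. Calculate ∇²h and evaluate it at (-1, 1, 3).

∂²h/∂x² = 0
∂²h/∂y² = 2*(x - 1)
∂²h/∂z² = 0
∇²h = 2*x - 2
At (-1, 1, 3): -4.

-4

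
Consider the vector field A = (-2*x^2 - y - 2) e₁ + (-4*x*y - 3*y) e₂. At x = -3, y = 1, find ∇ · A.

∂A₁/∂x = -4*x
∂A₂/∂y = -4*x - 3
∇·A = -8*x - 3
At (-3, 1): 21.

21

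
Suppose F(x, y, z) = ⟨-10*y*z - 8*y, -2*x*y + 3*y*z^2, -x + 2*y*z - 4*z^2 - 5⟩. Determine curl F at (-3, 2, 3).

(-30, -19, 34)

(∇×F)₁ = ∂F₃/∂y − ∂F₂/∂z = -6*y*z + 2*z
(∇×F)₂ = ∂F₁/∂z − ∂F₃/∂x = -10*y + 1
(∇×F)₃ = ∂F₂/∂x − ∂F₁/∂y = -2*y + 10*z + 8
∇×F = (-6*y*z + 2*z, -10*y + 1, -2*y + 10*z + 8)
At (-3, 2, 3): (-30, -19, 34).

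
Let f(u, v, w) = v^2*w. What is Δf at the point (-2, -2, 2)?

∂²f/∂u² = 0
∂²f/∂v² = 2*w
∂²f/∂w² = 0
∇²f = 2*w
At (-2, -2, 2): 4.

4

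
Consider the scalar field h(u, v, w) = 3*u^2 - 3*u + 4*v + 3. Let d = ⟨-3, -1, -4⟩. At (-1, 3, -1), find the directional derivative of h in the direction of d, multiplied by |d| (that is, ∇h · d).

∂h/∂u = 6*u - 3
∂h/∂v = 4
∂h/∂w = 0
∇h at (-1, 3, -1) = (-9, 4, 0)
∇h · d = (-9)(-3) + (4)(-1) + (0)(-4) = 23

23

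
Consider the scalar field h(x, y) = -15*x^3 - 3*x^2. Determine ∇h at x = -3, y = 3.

(-387, 0)

∂h/∂x = -45*x^2 - 6*x
∂h/∂y = 0
∇h = (-45*x^2 - 6*x, 0)
At (-3, 3): (-387, 0).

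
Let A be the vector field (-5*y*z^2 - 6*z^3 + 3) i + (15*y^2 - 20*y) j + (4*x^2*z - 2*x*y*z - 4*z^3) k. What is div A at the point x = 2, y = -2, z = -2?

∂A₁/∂x = 0
∂A₂/∂y = 30*y - 20
∂A₃/∂z = 4*x^2 - 2*x*y - 12*z^2
∇·A = 4*x^2 - 2*x*y + 30*y - 12*z^2 - 20
At (2, -2, -2): -104.

-104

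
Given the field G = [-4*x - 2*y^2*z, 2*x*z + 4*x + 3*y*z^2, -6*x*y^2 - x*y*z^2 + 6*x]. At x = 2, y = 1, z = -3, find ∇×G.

(-28, 7, -14)

(∇×G)₁ = ∂G₃/∂y − ∂G₂/∂z = -12*x*y - x*z^2 - 2*x - 6*y*z
(∇×G)₂ = ∂G₁/∂z − ∂G₃/∂x = 4*y^2 + y*z^2 - 6
(∇×G)₃ = ∂G₂/∂x − ∂G₁/∂y = 4*y*z + 2*z + 4
∇×G = (-12*x*y - x*z^2 - 2*x - 6*y*z, 4*y^2 + y*z^2 - 6, 4*y*z + 2*z + 4)
At (2, 1, -3): (-28, 7, -14).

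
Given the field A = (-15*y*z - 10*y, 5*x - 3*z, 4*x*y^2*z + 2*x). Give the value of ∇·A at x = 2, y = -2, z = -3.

32

∂A₁/∂x = 0
∂A₂/∂y = 0
∂A₃/∂z = 4*x*y^2
∇·A = 4*x*y^2
At (2, -2, -3): 32.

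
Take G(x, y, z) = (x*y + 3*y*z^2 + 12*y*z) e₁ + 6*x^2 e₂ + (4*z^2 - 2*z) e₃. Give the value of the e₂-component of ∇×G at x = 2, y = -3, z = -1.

(∇×G)_2 = ∂G₁/∂z − ∂G₃/∂x
= 6*y*z + 12*y − (0)
= 6*y*z + 12*y
At (2, -3, -1): -18.

-18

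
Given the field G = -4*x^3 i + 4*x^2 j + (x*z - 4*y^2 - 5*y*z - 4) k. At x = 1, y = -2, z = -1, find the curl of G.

(∇×G)₁ = ∂G₃/∂y − ∂G₂/∂z = -8*y - 5*z
(∇×G)₂ = ∂G₁/∂z − ∂G₃/∂x = -z
(∇×G)₃ = ∂G₂/∂x − ∂G₁/∂y = 8*x
∇×G = (-8*y - 5*z, -z, 8*x)
At (1, -2, -1): (21, 1, 8).

(21, 1, 8)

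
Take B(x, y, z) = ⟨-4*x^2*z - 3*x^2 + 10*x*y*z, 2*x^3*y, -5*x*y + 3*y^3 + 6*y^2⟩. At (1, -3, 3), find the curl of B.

(∇×B)₁ = ∂B₃/∂y − ∂B₂/∂z = -5*x + 9*y^2 + 12*y
(∇×B)₂ = ∂B₁/∂z − ∂B₃/∂x = -4*x^2 + 10*x*y + 5*y
(∇×B)₃ = ∂B₂/∂x − ∂B₁/∂y = 6*x^2*y - 10*x*z
∇×B = (-5*x + 9*y^2 + 12*y, -4*x^2 + 10*x*y + 5*y, 6*x^2*y - 10*x*z)
At (1, -3, 3): (40, -49, -48).

(40, -49, -48)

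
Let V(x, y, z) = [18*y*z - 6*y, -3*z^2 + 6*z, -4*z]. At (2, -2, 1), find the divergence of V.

-4

∂V₁/∂x = 0
∂V₂/∂y = 0
∂V₃/∂z = -4
∇·V = -4
At (2, -2, 1): -4.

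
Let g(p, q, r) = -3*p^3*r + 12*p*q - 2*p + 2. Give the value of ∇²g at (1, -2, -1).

∂²g/∂p² = -18*p*r
∂²g/∂q² = 0
∂²g/∂r² = 0
∇²g = -18*p*r
At (1, -2, -1): 18.

18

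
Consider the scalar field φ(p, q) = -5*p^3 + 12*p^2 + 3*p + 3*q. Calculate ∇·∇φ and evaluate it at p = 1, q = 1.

∂²φ/∂p² = 6*(-5*p + 4)
∂²φ/∂q² = 0
∇²φ = -30*p + 24
At (1, 1): -6.

-6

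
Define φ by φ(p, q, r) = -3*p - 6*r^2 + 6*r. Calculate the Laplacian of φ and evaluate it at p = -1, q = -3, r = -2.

∂²φ/∂p² = 0
∂²φ/∂q² = 0
∂²φ/∂r² = -12
∇²φ = -12
At (-1, -3, -2): -12.

-12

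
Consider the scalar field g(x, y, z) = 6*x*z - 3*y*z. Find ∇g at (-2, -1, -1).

∂g/∂x = 6*z
∂g/∂y = -3*z
∂g/∂z = 6*x - 3*y
∇g = (6*z, -3*z, 6*x - 3*y)
At (-2, -1, -1): (-6, 3, -9).

(-6, 3, -9)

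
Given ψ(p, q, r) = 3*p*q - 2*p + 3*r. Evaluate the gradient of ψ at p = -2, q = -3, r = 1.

(-11, -6, 3)

∂ψ/∂p = 3*q - 2
∂ψ/∂q = 3*p
∂ψ/∂r = 3
∇ψ = (3*q - 2, 3*p, 3)
At (-2, -3, 1): (-11, -6, 3).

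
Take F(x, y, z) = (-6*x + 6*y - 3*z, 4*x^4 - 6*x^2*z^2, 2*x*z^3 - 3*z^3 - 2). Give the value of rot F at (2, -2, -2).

(∇×F)₁ = ∂F₃/∂y − ∂F₂/∂z = 12*x^2*z
(∇×F)₂ = ∂F₁/∂z − ∂F₃/∂x = -2*z^3 - 3
(∇×F)₃ = ∂F₂/∂x − ∂F₁/∂y = 16*x^3 - 12*x*z^2 - 6
∇×F = (12*x^2*z, -2*z^3 - 3, 16*x^3 - 12*x*z^2 - 6)
At (2, -2, -2): (-96, 13, 26).

(-96, 13, 26)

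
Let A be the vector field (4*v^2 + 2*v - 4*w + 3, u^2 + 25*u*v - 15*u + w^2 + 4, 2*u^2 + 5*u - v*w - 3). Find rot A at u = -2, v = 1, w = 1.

(∇×A)₁ = ∂A₃/∂v − ∂A₂/∂w = -3*w
(∇×A)₂ = ∂A₁/∂w − ∂A₃/∂u = -4*u - 9
(∇×A)₃ = ∂A₂/∂u − ∂A₁/∂v = 2*u + 17*v - 17
∇×A = (-3*w, -4*u - 9, 2*u + 17*v - 17)
At (-2, 1, 1): (-3, -1, -4).

(-3, -1, -4)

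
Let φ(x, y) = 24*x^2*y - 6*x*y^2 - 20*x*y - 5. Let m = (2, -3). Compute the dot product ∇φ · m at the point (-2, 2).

-1064

∂φ/∂x = 48*x*y - 6*y^2 - 20*y
∂φ/∂y = 24*x^2 - 12*x*y - 20*x
∇φ at (-2, 2) = (-256, 184)
∇φ · m = (-256)(2) + (184)(-3) = -1064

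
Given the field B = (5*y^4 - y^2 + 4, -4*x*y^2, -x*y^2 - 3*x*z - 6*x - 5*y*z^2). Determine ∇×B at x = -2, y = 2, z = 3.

(∇×B)₁ = ∂B₃/∂y − ∂B₂/∂z = -2*x*y - 5*z^2
(∇×B)₂ = ∂B₁/∂z − ∂B₃/∂x = y^2 + 3*z + 6
(∇×B)₃ = ∂B₂/∂x − ∂B₁/∂y = -20*y^3 - 4*y^2 + 2*y
∇×B = (-2*x*y - 5*z^2, y^2 + 3*z + 6, -20*y^3 - 4*y^2 + 2*y)
At (-2, 2, 3): (-37, 19, -172).

(-37, 19, -172)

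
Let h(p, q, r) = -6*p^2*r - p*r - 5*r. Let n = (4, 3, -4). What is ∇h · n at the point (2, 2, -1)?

224

∂h/∂p = -12*p*r - r
∂h/∂q = 0
∂h/∂r = -6*p^2 - p - 5
∇h at (2, 2, -1) = (25, 0, -31)
∇h · n = (25)(4) + (0)(3) + (-31)(-4) = 224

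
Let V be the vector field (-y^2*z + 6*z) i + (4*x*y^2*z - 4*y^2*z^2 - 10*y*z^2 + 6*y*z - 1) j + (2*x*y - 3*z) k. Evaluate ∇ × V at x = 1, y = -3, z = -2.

(-40, 3, -60)

(∇×V)₁ = ∂V₃/∂y − ∂V₂/∂z = -4*x*y^2 + 2*x + 8*y^2*z + 20*y*z - 6*y
(∇×V)₂ = ∂V₁/∂z − ∂V₃/∂x = -y^2 - 2*y + 6
(∇×V)₃ = ∂V₂/∂x − ∂V₁/∂y = 4*y^2*z + 2*y*z
∇×V = (-4*x*y^2 + 2*x + 8*y^2*z + 20*y*z - 6*y, -y^2 - 2*y + 6, 4*y^2*z + 2*y*z)
At (1, -3, -2): (-40, 3, -60).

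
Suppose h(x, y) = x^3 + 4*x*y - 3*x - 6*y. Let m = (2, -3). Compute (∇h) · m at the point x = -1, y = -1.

22

∂h/∂x = 3*x^2 + 4*y - 3
∂h/∂y = 4*x - 6
∇h at (-1, -1) = (-4, -10)
∇h · m = (-4)(2) + (-10)(-3) = 22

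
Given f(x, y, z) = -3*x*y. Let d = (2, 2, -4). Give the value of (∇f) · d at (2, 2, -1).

-24

∂f/∂x = -3*y
∂f/∂y = -3*x
∂f/∂z = 0
∇f at (2, 2, -1) = (-6, -6, 0)
∇f · d = (-6)(2) + (-6)(2) + (0)(-4) = -24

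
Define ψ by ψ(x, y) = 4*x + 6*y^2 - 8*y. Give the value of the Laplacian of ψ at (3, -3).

12

∂²ψ/∂x² = 0
∂²ψ/∂y² = 12
∇²ψ = 12
At (3, -3): 12.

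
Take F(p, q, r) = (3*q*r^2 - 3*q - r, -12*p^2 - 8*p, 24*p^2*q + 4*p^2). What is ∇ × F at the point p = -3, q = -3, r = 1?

(∇×F)₁ = ∂F₃/∂q − ∂F₂/∂r = 24*p^2
(∇×F)₂ = ∂F₁/∂r − ∂F₃/∂p = -48*p*q - 8*p + 6*q*r - 1
(∇×F)₃ = ∂F₂/∂p − ∂F₁/∂q = -24*p - 3*r^2 - 5
∇×F = (24*p^2, -48*p*q - 8*p + 6*q*r - 1, -24*p - 3*r^2 - 5)
At (-3, -3, 1): (216, -427, 64).

(216, -427, 64)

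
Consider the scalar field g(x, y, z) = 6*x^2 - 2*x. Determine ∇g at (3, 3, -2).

∂g/∂x = 12*x - 2
∂g/∂y = 0
∂g/∂z = 0
∇g = (12*x - 2, 0, 0)
At (3, 3, -2): (34, 0, 0).

(34, 0, 0)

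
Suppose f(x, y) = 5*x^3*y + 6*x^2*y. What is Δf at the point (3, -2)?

-204

∂²f/∂x² = 6*y*(5*x + 2)
∂²f/∂y² = 0
∇²f = 30*x*y + 12*y
At (3, -2): -204.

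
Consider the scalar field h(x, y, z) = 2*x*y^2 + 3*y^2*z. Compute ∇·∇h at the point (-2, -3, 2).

∂²h/∂x² = 0
∂²h/∂y² = 2*(2*x + 3*z)
∂²h/∂z² = 0
∇²h = 4*x + 6*z
At (-2, -3, 2): 4.

4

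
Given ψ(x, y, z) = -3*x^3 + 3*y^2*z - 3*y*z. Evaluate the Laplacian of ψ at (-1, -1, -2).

∂²ψ/∂x² = -18*x
∂²ψ/∂y² = 6*z
∂²ψ/∂z² = 0
∇²ψ = -18*x + 6*z
At (-1, -1, -2): 6.

6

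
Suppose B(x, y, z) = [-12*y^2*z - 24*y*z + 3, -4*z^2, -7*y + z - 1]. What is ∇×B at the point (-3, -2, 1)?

(∇×B)₁ = ∂B₃/∂y − ∂B₂/∂z = 8*z - 7
(∇×B)₂ = ∂B₁/∂z − ∂B₃/∂x = -12*y^2 - 24*y
(∇×B)₃ = ∂B₂/∂x − ∂B₁/∂y = 24*y*z + 24*z
∇×B = (8*z - 7, -12*y^2 - 24*y, 24*y*z + 24*z)
At (-3, -2, 1): (1, 0, -24).

(1, 0, -24)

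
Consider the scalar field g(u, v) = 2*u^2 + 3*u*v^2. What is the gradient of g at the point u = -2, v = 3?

(19, -36)

∂g/∂u = 4*u + 3*v^2
∂g/∂v = 6*u*v
∇g = (4*u + 3*v^2, 6*u*v)
At (-2, 3): (19, -36).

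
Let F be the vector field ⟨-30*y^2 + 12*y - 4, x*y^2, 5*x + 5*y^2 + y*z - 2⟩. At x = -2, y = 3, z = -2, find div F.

-9

∂F₁/∂x = 0
∂F₂/∂y = 2*x*y
∂F₃/∂z = y
∇·F = 2*x*y + y
At (-2, 3, -2): -9.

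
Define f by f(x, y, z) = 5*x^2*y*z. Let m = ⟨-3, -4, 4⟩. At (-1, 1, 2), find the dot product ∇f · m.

40

∂f/∂x = 10*x*y*z
∂f/∂y = 5*x^2*z
∂f/∂z = 5*x^2*y
∇f at (-1, 1, 2) = (-20, 10, 5)
∇f · m = (-20)(-3) + (10)(-4) + (5)(4) = 40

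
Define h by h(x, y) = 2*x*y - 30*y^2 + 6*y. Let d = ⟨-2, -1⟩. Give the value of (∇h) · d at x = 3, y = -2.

-124

∂h/∂x = 2*y
∂h/∂y = 2*x - 60*y + 6
∇h at (3, -2) = (-4, 132)
∇h · d = (-4)(-2) + (132)(-1) = -124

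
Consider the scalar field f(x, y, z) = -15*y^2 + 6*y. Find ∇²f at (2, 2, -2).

-30

∂²f/∂x² = 0
∂²f/∂y² = -30
∂²f/∂z² = 0
∇²f = -30
At (2, 2, -2): -30.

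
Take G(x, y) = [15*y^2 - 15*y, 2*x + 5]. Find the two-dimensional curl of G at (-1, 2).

∂G₂/∂x = 2
∂G₁/∂y = 30*y - 15
Scalar curl = -30*y + 17
At (-1, 2): -43.

-43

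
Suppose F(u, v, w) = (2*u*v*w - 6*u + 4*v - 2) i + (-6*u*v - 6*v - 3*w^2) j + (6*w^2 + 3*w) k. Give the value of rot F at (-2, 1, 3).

(18, -4, 2)

(∇×F)₁ = ∂F₃/∂v − ∂F₂/∂w = 6*w
(∇×F)₂ = ∂F₁/∂w − ∂F₃/∂u = 2*u*v
(∇×F)₃ = ∂F₂/∂u − ∂F₁/∂v = -2*u*w - 6*v - 4
∇×F = (6*w, 2*u*v, -2*u*w - 6*v - 4)
At (-2, 1, 3): (18, -4, 2).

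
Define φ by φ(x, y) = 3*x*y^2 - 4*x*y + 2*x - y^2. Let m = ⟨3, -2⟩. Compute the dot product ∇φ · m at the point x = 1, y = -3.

155

∂φ/∂x = 3*y^2 - 4*y + 2
∂φ/∂y = 6*x*y - 4*x - 2*y
∇φ at (1, -3) = (41, -16)
∇φ · m = (41)(3) + (-16)(-2) = 155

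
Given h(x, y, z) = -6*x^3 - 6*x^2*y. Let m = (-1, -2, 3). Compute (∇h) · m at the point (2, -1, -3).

96

∂h/∂x = -18*x^2 - 12*x*y
∂h/∂y = -6*x^2
∂h/∂z = 0
∇h at (2, -1, -3) = (-48, -24, 0)
∇h · m = (-48)(-1) + (-24)(-2) + (0)(3) = 96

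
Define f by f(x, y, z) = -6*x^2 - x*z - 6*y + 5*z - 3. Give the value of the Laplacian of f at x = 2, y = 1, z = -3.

-12

∂²f/∂x² = -12
∂²f/∂y² = 0
∂²f/∂z² = 0
∇²f = -12
At (2, 1, -3): -12.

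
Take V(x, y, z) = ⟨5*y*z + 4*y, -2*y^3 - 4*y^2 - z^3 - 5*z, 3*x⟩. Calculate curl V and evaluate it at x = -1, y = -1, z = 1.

(∇×V)₁ = ∂V₃/∂y − ∂V₂/∂z = 3*z^2 + 5
(∇×V)₂ = ∂V₁/∂z − ∂V₃/∂x = 5*y - 3
(∇×V)₃ = ∂V₂/∂x − ∂V₁/∂y = -5*z - 4
∇×V = (3*z^2 + 5, 5*y - 3, -5*z - 4)
At (-1, -1, 1): (8, -8, -9).

(8, -8, -9)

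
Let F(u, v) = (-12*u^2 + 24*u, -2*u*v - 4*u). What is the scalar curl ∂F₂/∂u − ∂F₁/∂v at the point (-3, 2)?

-8

∂F₂/∂u = -2*v - 4
∂F₁/∂v = 0
Scalar curl = -2*v - 4
At (-3, 2): -8.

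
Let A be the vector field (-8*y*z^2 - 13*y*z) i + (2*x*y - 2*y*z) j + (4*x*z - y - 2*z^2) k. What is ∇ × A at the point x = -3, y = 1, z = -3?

(∇×A)₁ = ∂A₃/∂y − ∂A₂/∂z = 2*y - 1
(∇×A)₂ = ∂A₁/∂z − ∂A₃/∂x = -16*y*z - 13*y - 4*z
(∇×A)₃ = ∂A₂/∂x − ∂A₁/∂y = 2*y + 8*z^2 + 13*z
∇×A = (2*y - 1, -16*y*z - 13*y - 4*z, 2*y + 8*z^2 + 13*z)
At (-3, 1, -3): (1, 47, 35).

(1, 47, 35)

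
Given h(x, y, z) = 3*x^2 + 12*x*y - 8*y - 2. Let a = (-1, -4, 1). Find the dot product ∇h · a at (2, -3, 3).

∂h/∂x = 6*x + 12*y
∂h/∂y = 12*x - 8
∂h/∂z = 0
∇h at (2, -3, 3) = (-24, 16, 0)
∇h · a = (-24)(-1) + (16)(-4) + (0)(1) = -40

-40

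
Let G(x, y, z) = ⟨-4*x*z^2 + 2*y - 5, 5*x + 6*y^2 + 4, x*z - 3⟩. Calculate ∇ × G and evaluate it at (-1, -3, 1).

(∇×G)₁ = ∂G₃/∂y − ∂G₂/∂z = 0
(∇×G)₂ = ∂G₁/∂z − ∂G₃/∂x = -8*x*z - z
(∇×G)₃ = ∂G₂/∂x − ∂G₁/∂y = 3
∇×G = (0, -8*x*z - z, 3)
At (-1, -3, 1): (0, 7, 3).

(0, 7, 3)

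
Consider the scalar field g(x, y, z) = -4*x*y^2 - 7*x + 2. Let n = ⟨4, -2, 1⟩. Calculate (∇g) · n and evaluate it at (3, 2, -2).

∂g/∂x = -4*y^2 - 7
∂g/∂y = -8*x*y
∂g/∂z = 0
∇g at (3, 2, -2) = (-23, -48, 0)
∇g · n = (-23)(4) + (-48)(-2) + (0)(1) = 4

4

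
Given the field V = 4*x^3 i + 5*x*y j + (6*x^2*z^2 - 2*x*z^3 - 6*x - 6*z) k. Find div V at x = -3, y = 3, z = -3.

-75

∂V₁/∂x = 12*x^2
∂V₂/∂y = 5*x
∂V₃/∂z = 12*x^2*z - 6*x*z^2 - 6
∇·V = 12*x^2*z + 12*x^2 - 6*x*z^2 + 5*x - 6
At (-3, 3, -3): -75.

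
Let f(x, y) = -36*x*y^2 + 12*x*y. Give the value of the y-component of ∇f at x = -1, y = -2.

(∇f)_2 = ∂f/∂y = -72*x*y + 12*x
At (-1, -2): -156.

-156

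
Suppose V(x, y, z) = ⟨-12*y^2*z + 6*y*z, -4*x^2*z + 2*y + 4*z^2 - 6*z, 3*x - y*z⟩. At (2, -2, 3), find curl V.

(-5, -63, -210)

(∇×V)₁ = ∂V₃/∂y − ∂V₂/∂z = 4*x^2 - 9*z + 6
(∇×V)₂ = ∂V₁/∂z − ∂V₃/∂x = -12*y^2 + 6*y - 3
(∇×V)₃ = ∂V₂/∂x − ∂V₁/∂y = -8*x*z + 24*y*z - 6*z
∇×V = (4*x^2 - 9*z + 6, -12*y^2 + 6*y - 3, -8*x*z + 24*y*z - 6*z)
At (2, -2, 3): (-5, -63, -210).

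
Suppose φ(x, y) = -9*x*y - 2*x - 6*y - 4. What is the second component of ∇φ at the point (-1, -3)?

(∇φ)_2 = ∂φ/∂y = -9*x - 6
At (-1, -3): 3.

3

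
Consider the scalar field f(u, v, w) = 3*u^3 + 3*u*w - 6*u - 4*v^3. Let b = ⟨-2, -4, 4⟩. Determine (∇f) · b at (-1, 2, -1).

180

∂f/∂u = 9*u^2 + 3*w - 6
∂f/∂v = -12*v^2
∂f/∂w = 3*u
∇f at (-1, 2, -1) = (0, -48, -3)
∇f · b = (0)(-2) + (-48)(-4) + (-3)(4) = 180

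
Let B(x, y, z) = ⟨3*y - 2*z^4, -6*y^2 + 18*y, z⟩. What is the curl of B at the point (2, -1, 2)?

(0, -64, -3)

(∇×B)₁ = ∂B₃/∂y − ∂B₂/∂z = 0
(∇×B)₂ = ∂B₁/∂z − ∂B₃/∂x = -8*z^3
(∇×B)₃ = ∂B₂/∂x − ∂B₁/∂y = -3
∇×B = (0, -8*z^3, -3)
At (2, -1, 2): (0, -64, -3).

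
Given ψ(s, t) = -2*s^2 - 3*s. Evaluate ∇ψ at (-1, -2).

(1, 0)

∂ψ/∂s = -4*s - 3
∂ψ/∂t = 0
∇ψ = (-4*s - 3, 0)
At (-1, -2): (1, 0).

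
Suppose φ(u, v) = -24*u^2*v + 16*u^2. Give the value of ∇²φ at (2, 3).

-112

∂²φ/∂u² = 16*(-3*v + 2)
∂²φ/∂v² = 0
∇²φ = -48*v + 32
At (2, 3): -112.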